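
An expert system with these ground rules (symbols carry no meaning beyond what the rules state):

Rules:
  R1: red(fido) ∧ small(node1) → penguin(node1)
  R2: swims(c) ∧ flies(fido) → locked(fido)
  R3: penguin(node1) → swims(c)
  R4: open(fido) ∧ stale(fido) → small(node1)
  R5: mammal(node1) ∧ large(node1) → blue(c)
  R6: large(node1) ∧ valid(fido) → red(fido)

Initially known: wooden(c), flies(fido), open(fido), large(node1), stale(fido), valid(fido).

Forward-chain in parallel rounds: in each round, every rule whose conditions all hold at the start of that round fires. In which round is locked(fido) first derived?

Round 1 — R4, R6, derive small(node1), red(fido).
Round 2 — R1, derive penguin(node1).
Round 3 — R3, derive swims(c).
Round 4 — R2, derive locked(fido).
locked(fido) first appears in round 4.

4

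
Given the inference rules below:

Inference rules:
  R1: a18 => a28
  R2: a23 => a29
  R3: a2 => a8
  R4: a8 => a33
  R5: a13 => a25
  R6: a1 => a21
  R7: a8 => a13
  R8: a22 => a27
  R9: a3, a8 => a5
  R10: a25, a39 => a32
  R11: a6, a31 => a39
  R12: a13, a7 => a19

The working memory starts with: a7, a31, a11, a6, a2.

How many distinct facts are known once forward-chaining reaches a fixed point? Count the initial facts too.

Round 1: R3 [a2 => a8]; R11 [a6, a31 => a39]. New: a8, a39.
Round 2: R4 [a8 => a33]; R7 [a8 => a13]. New: a33, a13.
Round 3: R5 [a13 => a25]; R12 [a13, a7 => a19]. New: a25, a19.
Round 4: R10 [a25, a39 => a32]. New: a32.
Closure: {a11, a13, a19, a2, a25, a31, a32, a33, a39, a6, a7, a8} — 12 facts.

12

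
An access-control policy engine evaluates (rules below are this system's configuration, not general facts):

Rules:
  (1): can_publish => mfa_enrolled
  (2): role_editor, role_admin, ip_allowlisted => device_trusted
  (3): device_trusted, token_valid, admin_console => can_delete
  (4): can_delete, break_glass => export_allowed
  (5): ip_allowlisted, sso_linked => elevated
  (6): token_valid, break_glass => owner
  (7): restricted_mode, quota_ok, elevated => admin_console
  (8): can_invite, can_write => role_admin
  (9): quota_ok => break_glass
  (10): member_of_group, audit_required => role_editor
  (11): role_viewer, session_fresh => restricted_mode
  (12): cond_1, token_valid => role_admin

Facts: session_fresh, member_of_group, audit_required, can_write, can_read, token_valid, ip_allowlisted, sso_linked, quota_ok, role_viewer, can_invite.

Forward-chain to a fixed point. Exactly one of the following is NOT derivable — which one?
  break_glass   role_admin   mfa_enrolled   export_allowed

mfa_enrolled

[1] (5) [ip_allowlisted, sso_linked => elevated]; (8) [can_invite, can_write => role_admin]; (9) [quota_ok => break_glass]; (10) [member_of_group, audit_required => role_editor]; (11) [role_viewer, session_fresh => restricted_mode]. ⇒ new: elevated, role_admin, break_glass, role_editor, restricted_mode.
[2] (2) [role_editor, role_admin, ip_allowlisted => device_trusted]; (6) [token_valid, break_glass => owner]; (7) [restricted_mode, quota_ok, elevated => admin_console]. ⇒ new: device_trusted, owner, admin_console.
[3] (3) [device_trusted, token_valid, admin_console => can_delete]. ⇒ new: can_delete.
[4] (4) [can_delete, break_glass => export_allowed]. ⇒ new: export_allowed.
Derived: role_admin (round 1), export_allowed (round 4), break_glass (round 1). mfa_enrolled never appears in any round.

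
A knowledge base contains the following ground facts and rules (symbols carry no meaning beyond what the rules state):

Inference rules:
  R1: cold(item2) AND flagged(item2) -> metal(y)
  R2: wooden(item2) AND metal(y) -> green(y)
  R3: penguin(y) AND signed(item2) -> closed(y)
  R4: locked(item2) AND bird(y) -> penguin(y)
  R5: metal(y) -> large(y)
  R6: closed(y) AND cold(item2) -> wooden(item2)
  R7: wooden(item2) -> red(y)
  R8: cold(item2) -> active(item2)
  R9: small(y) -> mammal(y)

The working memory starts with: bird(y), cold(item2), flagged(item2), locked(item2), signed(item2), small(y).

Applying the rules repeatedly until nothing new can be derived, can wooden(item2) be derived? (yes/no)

yes

Round 1: R1 [cold(item2) AND flagged(item2) -> metal(y)]; R4 [locked(item2) AND bird(y) -> penguin(y)]; R8 [cold(item2) -> active(item2)]; R9 [small(y) -> mammal(y)]. New: metal(y), penguin(y), active(item2), mammal(y).
Round 2: R3 [penguin(y) AND signed(item2) -> closed(y)]; R5 [metal(y) -> large(y)]. New: closed(y), large(y).
Round 3: R6 [closed(y) AND cold(item2) -> wooden(item2)]. New: wooden(item2).
Round 4: R2 [wooden(item2) AND metal(y) -> green(y)]; R7 [wooden(item2) -> red(y)]. New: green(y), red(y).
wooden(item2) appears in round 3, so it is derivable.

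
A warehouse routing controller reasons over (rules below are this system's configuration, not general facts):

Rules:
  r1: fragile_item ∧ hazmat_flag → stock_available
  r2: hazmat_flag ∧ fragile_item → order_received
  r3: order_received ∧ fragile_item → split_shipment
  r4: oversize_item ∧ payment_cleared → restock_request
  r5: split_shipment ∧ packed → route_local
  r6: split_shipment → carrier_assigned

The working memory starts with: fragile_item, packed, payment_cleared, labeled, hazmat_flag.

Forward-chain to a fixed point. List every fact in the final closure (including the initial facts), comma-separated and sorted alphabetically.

carrier_assigned, fragile_item, hazmat_flag, labeled, order_received, packed, payment_cleared, route_local, split_shipment, stock_available

[1] r1 [fragile_item ∧ hazmat_flag → stock_available]; r2 [hazmat_flag ∧ fragile_item → order_received]. ⇒ new: stock_available, order_received.
[2] r3 [order_received ∧ fragile_item → split_shipment]. ⇒ new: split_shipment.
[3] r5 [split_shipment ∧ packed → route_local]; r6 [split_shipment → carrier_assigned]. ⇒ new: route_local, carrier_assigned.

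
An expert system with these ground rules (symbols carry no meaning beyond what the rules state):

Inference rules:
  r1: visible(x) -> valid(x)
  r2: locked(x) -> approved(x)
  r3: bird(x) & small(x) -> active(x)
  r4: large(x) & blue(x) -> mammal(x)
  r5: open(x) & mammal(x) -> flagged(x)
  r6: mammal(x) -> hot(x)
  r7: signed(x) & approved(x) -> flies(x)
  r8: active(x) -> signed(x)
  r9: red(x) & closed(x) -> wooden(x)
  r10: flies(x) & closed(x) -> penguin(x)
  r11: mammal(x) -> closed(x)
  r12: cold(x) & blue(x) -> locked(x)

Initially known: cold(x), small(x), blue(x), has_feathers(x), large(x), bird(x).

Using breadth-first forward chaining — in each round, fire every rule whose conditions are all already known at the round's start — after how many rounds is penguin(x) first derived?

[1] r3 [bird(x) & small(x) -> active(x)]; r4 [large(x) & blue(x) -> mammal(x)]; r12 [cold(x) & blue(x) -> locked(x)]. ⇒ new: active(x), mammal(x), locked(x).
[2] r2 [locked(x) -> approved(x)]; r6 [mammal(x) -> hot(x)]; r8 [active(x) -> signed(x)]; r11 [mammal(x) -> closed(x)]. ⇒ new: approved(x), hot(x), signed(x), closed(x).
[3] r7 [signed(x) & approved(x) -> flies(x)]. ⇒ new: flies(x).
[4] r10 [flies(x) & closed(x) -> penguin(x)]. ⇒ new: penguin(x).
penguin(x) first appears in round 4.

4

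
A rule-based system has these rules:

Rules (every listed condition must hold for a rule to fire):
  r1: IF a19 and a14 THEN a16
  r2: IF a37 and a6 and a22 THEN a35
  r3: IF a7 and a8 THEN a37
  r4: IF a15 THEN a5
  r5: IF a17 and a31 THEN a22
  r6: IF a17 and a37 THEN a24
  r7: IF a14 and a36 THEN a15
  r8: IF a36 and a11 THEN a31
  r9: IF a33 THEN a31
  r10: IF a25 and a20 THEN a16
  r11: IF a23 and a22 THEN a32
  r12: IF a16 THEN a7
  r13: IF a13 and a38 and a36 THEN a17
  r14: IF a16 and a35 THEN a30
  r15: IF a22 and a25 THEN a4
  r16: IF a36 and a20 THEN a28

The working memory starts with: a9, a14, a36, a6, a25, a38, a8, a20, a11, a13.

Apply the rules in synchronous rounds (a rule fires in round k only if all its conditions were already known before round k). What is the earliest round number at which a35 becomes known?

Round 1 fires r7, r8, r10, r13, r16, giving a15, a31, a16, a17, a28.
Round 2 fires r4, r5, r12, giving a5, a22, a7.
Round 3 fires r3, r15, giving a37, a4.
Round 4 fires r2, r6, giving a35, a24.
a35 first appears in round 4.

4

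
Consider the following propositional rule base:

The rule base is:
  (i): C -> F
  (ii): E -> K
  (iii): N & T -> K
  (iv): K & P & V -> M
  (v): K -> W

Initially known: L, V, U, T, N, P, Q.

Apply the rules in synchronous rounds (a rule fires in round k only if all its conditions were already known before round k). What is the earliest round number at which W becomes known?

[1] (iii) [N & T -> K]. ⇒ new: K.
[2] (iv) [K & P & V -> M]; (v) [K -> W]. ⇒ new: M, W.
W first appears in round 2.

2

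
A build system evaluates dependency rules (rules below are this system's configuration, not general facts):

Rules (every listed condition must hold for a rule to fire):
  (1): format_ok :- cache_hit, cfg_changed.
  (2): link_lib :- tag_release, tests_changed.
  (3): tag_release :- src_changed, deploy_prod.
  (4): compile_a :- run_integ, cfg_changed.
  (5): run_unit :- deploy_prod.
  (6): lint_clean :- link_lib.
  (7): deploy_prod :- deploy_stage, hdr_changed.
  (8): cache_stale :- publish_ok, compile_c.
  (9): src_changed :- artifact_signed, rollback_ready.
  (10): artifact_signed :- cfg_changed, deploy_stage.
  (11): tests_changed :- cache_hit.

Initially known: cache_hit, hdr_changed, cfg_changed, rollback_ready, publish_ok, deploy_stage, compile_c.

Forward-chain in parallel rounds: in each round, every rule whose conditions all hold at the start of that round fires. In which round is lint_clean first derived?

5

[1] (1) [format_ok :- cache_hit, cfg_changed.]; (7) [deploy_prod :- deploy_stage, hdr_changed.]; (8) [cache_stale :- publish_ok, compile_c.]; (10) [artifact_signed :- cfg_changed, deploy_stage.]; (11) [tests_changed :- cache_hit.]. ⇒ new: format_ok, deploy_prod, cache_stale, artifact_signed, tests_changed.
[2] (5) [run_unit :- deploy_prod.]; (9) [src_changed :- artifact_signed, rollback_ready.]. ⇒ new: run_unit, src_changed.
[3] (3) [tag_release :- src_changed, deploy_prod.]. ⇒ new: tag_release.
[4] (2) [link_lib :- tag_release, tests_changed.]. ⇒ new: link_lib.
[5] (6) [lint_clean :- link_lib.]. ⇒ new: lint_clean.
lint_clean first appears in round 5.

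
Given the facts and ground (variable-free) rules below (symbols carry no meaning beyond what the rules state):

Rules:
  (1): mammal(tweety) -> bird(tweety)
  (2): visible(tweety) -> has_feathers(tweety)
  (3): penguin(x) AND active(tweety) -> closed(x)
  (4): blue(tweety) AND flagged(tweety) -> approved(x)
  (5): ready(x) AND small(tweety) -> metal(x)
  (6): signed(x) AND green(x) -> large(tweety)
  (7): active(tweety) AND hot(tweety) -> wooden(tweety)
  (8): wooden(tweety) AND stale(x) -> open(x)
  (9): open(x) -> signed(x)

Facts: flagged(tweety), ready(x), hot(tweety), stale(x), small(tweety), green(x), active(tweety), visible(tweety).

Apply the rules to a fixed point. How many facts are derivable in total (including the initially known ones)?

Round 1 fires (2), (5), (7), giving has_feathers(tweety), metal(x), wooden(tweety).
Round 2 fires (8), giving open(x).
Round 3 fires (9), giving signed(x).
Round 4 fires (6), giving large(tweety).
Closure: {active(tweety), flagged(tweety), green(x), has_feathers(tweety), hot(tweety), large(tweety), metal(x), open(x), ready(x), signed(x), small(tweety), stale(x), visible(tweety), wooden(tweety)} — 14 facts.

14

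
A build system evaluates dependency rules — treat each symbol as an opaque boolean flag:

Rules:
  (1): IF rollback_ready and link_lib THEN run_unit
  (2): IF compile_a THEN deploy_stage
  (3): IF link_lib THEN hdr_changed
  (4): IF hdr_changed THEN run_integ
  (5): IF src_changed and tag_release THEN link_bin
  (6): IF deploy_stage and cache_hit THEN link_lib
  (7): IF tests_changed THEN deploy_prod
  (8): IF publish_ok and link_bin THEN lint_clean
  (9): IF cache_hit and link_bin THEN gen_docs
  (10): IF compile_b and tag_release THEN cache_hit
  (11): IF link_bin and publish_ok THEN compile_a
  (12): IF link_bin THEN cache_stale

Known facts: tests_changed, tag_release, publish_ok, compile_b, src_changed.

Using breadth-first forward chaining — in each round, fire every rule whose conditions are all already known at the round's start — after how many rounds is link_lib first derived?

4

Round 1: (5) [IF src_changed and tag_release THEN link_bin]; (7) [IF tests_changed THEN deploy_prod]; (10) [IF compile_b and tag_release THEN cache_hit]. New: link_bin, deploy_prod, cache_hit.
Round 2: (8) [IF publish_ok and link_bin THEN lint_clean]; (9) [IF cache_hit and link_bin THEN gen_docs]; (11) [IF link_bin and publish_ok THEN compile_a]; (12) [IF link_bin THEN cache_stale]. New: lint_clean, gen_docs, compile_a, cache_stale.
Round 3: (2) [IF compile_a THEN deploy_stage]. New: deploy_stage.
Round 4: (6) [IF deploy_stage and cache_hit THEN link_lib]. New: link_lib.
link_lib first appears in round 4.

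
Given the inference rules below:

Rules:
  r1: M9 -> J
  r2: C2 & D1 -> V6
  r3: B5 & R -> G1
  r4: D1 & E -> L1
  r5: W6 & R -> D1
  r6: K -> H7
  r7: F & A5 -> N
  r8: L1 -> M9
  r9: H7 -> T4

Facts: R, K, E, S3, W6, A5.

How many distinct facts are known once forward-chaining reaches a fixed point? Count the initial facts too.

12

Round 1: r5 [W6 & R -> D1]; r6 [K -> H7]. New: D1, H7.
Round 2: r4 [D1 & E -> L1]; r9 [H7 -> T4]. New: L1, T4.
Round 3: r8 [L1 -> M9]. New: M9.
Round 4: r1 [M9 -> J]. New: J.
Closure: {A5, D1, E, H7, J, K, L1, M9, R, S3, T4, W6} — 12 facts.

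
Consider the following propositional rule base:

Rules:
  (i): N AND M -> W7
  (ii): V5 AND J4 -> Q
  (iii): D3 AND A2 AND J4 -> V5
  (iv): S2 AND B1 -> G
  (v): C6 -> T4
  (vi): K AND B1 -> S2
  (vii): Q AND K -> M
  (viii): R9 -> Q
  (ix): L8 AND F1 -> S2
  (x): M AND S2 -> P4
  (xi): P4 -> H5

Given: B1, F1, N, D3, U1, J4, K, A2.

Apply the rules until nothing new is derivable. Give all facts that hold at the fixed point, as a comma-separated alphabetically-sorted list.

Round 1 fires (iii), (vi), giving V5, S2.
Round 2 fires (ii), (iv), giving Q, G.
Round 3 fires (vii), giving M.
Round 4 fires (i), (x), giving W7, P4.
Round 5 fires (xi), giving H5.

A2, B1, D3, F1, G, H5, J4, K, M, N, P4, Q, S2, U1, V5, W7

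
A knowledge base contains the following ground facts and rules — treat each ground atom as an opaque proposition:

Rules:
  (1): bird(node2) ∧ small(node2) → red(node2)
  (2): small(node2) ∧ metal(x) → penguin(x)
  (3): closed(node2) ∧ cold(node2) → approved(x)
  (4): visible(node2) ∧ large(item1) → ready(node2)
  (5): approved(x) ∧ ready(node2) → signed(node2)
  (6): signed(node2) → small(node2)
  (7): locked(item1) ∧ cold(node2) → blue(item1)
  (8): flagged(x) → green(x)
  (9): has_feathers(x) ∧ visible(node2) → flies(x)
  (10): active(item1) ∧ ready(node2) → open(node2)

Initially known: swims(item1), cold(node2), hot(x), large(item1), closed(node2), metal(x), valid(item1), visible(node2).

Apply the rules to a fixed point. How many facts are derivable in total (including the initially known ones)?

13

Round 1 fires (3), (4), giving approved(x), ready(node2).
Round 2 fires (5), giving signed(node2).
Round 3 fires (6), giving small(node2).
Round 4 fires (2), giving penguin(x).
Closure: {approved(x), closed(node2), cold(node2), hot(x), large(item1), metal(x), penguin(x), ready(node2), signed(node2), small(node2), swims(item1), valid(item1), visible(node2)} — 13 facts.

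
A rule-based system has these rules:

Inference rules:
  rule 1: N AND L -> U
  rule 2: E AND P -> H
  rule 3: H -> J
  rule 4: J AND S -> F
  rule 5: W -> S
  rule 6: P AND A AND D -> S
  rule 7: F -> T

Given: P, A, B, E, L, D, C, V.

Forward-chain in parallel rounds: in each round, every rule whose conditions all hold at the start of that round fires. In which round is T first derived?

4

Round 1: rule 2 [E AND P -> H]; rule 6 [P AND A AND D -> S]. Adds H, S.
Round 2: rule 3 [H -> J]. Adds J.
Round 3: rule 4 [J AND S -> F]. Adds F.
Round 4: rule 7 [F -> T]. Adds T.
T first appears in round 4.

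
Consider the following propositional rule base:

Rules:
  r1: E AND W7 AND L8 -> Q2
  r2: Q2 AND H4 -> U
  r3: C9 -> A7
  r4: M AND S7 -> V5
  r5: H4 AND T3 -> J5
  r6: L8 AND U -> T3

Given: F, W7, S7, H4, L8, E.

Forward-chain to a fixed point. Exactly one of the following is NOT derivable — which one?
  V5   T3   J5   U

Round 1: r1 [E AND W7 AND L8 -> Q2]. Adds Q2.
Round 2: r2 [Q2 AND H4 -> U]. Adds U.
Round 3: r6 [L8 AND U -> T3]. Adds T3.
Round 4: r5 [H4 AND T3 -> J5]. Adds J5.
Derived: J5 (round 4), T3 (round 3), U (round 2). V5 never appears in any round.

V5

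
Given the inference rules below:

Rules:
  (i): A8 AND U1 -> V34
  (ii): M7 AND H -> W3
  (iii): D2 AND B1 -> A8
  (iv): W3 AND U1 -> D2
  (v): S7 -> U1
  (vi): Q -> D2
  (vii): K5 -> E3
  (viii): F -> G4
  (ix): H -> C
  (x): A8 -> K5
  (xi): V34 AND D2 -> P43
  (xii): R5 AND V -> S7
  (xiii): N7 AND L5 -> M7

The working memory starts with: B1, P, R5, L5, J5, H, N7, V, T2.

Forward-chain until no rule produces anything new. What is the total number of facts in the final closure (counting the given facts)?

Round 1 — (ix), (xii), (xiii), derive C, S7, M7.
Round 2 — (ii), (v), derive W3, U1.
Round 3 — (iv), derive D2.
Round 4 — (iii), derive A8.
Round 5 — (i), (x), derive V34, K5.
Round 6 — (vii), (xi), derive E3, P43.
Closure: {A8, B1, C, D2, E3, H, J5, K5, L5, M7, N7, P, P43, R5, S7, T2, U1, V, V34, W3} — 20 facts.

20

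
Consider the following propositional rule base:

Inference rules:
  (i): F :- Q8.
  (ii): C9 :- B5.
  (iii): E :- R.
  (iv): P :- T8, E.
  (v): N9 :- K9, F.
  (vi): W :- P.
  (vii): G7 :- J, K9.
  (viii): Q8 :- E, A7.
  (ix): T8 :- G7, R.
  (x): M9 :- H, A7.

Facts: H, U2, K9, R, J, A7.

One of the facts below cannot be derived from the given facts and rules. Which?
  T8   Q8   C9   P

C9

Round 1: (iii) [E :- R.]; (vii) [G7 :- J, K9.]; (x) [M9 :- H, A7.]. Adds E, G7, M9.
Round 2: (viii) [Q8 :- E, A7.]; (ix) [T8 :- G7, R.]. Adds Q8, T8.
Round 3: (i) [F :- Q8.]; (iv) [P :- T8, E.]. Adds F, P.
Round 4: (v) [N9 :- K9, F.]; (vi) [W :- P.]. Adds N9, W.
Derived: Q8 (round 2), T8 (round 2), P (round 3). C9 never appears in any round.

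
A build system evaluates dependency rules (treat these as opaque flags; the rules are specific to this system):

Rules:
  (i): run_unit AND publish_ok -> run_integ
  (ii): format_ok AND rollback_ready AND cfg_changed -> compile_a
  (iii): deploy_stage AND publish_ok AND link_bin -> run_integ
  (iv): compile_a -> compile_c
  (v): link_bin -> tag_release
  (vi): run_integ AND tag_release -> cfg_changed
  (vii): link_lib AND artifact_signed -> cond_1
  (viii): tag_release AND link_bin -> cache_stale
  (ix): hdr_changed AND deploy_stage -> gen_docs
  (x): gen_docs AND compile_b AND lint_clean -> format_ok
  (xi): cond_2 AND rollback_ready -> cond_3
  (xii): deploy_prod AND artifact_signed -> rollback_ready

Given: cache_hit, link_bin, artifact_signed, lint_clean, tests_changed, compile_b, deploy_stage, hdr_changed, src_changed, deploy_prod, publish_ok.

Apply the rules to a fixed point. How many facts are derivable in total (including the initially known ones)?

Round 1 — (iii), (v), (ix), (xii), derive run_integ, tag_release, gen_docs, rollback_ready.
Round 2 — (vi), (viii), (x), derive cfg_changed, cache_stale, format_ok.
Round 3 — (ii), derive compile_a.
Round 4 — (iv), derive compile_c.
Closure: {artifact_signed, cache_hit, cache_stale, cfg_changed, compile_a, compile_b, compile_c, deploy_prod, deploy_stage, format_ok, gen_docs, hdr_changed, link_bin, lint_clean, publish_ok, rollback_ready, run_integ, src_changed, tag_release, tests_changed} — 20 facts.

20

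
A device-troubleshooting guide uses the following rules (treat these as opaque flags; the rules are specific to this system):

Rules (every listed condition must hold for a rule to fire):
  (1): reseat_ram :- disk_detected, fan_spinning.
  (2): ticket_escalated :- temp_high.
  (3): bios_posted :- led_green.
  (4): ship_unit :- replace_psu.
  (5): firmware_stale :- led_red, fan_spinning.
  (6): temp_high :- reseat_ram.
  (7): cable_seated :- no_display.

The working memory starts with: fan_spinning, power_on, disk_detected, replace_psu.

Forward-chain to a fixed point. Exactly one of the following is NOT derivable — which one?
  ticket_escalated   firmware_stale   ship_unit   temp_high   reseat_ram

firmware_stale

Round 1 — (1), (4), derive reseat_ram, ship_unit.
Round 2 — (6), derive temp_high.
Round 3 — (2), derive ticket_escalated.
Derived: ticket_escalated (round 3), reseat_ram (round 1), temp_high (round 2), ship_unit (round 1). firmware_stale never appears in any round.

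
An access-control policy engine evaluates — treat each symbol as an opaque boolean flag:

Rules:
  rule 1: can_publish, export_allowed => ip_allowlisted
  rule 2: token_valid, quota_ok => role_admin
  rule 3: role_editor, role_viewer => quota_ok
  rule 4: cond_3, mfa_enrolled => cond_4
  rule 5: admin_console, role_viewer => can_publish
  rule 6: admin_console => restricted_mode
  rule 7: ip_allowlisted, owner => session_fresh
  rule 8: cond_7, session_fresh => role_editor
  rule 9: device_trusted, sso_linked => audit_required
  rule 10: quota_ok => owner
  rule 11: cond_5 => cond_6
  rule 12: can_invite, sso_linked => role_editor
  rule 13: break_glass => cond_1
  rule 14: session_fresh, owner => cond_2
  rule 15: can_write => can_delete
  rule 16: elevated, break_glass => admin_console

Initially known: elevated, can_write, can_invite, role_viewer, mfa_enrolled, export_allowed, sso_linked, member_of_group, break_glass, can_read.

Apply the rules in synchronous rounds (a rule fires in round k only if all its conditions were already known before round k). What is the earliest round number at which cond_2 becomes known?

5

[1] rule 12 [can_invite, sso_linked => role_editor]; rule 13 [break_glass => cond_1]; rule 15 [can_write => can_delete]; rule 16 [elevated, break_glass => admin_console]. ⇒ new: role_editor, cond_1, can_delete, admin_console.
[2] rule 3 [role_editor, role_viewer => quota_ok]; rule 5 [admin_console, role_viewer => can_publish]; rule 6 [admin_console => restricted_mode]. ⇒ new: quota_ok, can_publish, restricted_mode.
[3] rule 1 [can_publish, export_allowed => ip_allowlisted]; rule 10 [quota_ok => owner]. ⇒ new: ip_allowlisted, owner.
[4] rule 7 [ip_allowlisted, owner => session_fresh]. ⇒ new: session_fresh.
[5] rule 14 [session_fresh, owner => cond_2]. ⇒ new: cond_2.
cond_2 first appears in round 5.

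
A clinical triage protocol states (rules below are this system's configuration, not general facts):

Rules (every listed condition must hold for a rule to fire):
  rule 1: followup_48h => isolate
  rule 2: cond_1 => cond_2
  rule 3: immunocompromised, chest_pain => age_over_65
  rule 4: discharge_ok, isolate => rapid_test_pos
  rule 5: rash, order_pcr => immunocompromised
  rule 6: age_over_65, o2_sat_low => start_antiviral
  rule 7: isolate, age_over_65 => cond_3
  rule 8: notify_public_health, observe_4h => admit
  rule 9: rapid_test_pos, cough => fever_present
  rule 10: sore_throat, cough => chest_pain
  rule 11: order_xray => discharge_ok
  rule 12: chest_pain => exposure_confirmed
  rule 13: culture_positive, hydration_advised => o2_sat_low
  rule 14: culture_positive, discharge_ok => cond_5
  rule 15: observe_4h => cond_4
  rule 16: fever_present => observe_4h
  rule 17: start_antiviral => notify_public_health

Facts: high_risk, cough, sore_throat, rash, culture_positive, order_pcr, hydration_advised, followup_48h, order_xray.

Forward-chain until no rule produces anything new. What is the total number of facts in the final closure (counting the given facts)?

[1] rule 1 [followup_48h => isolate]; rule 5 [rash, order_pcr => immunocompromised]; rule 10 [sore_throat, cough => chest_pain]; rule 11 [order_xray => discharge_ok]; rule 13 [culture_positive, hydration_advised => o2_sat_low]. ⇒ new: isolate, immunocompromised, chest_pain, discharge_ok, o2_sat_low.
[2] rule 3 [immunocompromised, chest_pain => age_over_65]; rule 4 [discharge_ok, isolate => rapid_test_pos]; rule 12 [chest_pain => exposure_confirmed]; rule 14 [culture_positive, discharge_ok => cond_5]. ⇒ new: age_over_65, rapid_test_pos, exposure_confirmed, cond_5.
[3] rule 6 [age_over_65, o2_sat_low => start_antiviral]; rule 7 [isolate, age_over_65 => cond_3]; rule 9 [rapid_test_pos, cough => fever_present]. ⇒ new: start_antiviral, cond_3, fever_present.
[4] rule 16 [fever_present => observe_4h]; rule 17 [start_antiviral => notify_public_health]. ⇒ new: observe_4h, notify_public_health.
[5] rule 8 [notify_public_health, observe_4h => admit]; rule 15 [observe_4h => cond_4]. ⇒ new: admit, cond_4.
Closure: {admit, age_over_65, chest_pain, cond_3, cond_4, cond_5, cough, culture_positive, discharge_ok, exposure_confirmed, fever_present, followup_48h, high_risk, hydration_advised, immunocompromised, isolate, notify_public_health, o2_sat_low, observe_4h, order_pcr, order_xray, rapid_test_pos, rash, sore_throat, start_antiviral} — 25 facts.

25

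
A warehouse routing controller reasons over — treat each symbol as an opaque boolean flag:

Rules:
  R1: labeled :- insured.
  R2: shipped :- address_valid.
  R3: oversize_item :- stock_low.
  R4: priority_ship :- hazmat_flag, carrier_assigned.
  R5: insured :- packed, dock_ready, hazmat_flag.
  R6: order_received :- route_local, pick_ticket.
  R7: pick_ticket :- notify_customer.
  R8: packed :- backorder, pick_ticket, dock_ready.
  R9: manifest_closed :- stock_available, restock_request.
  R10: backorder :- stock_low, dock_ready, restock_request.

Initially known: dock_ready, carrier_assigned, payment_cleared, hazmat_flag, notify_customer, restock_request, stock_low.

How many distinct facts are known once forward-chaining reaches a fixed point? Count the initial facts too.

Round 1 — R3, R4, R7, R10, derive oversize_item, priority_ship, pick_ticket, backorder.
Round 2 — R8, derive packed.
Round 3 — R5, derive insured.
Round 4 — R1, derive labeled.
Closure: {backorder, carrier_assigned, dock_ready, hazmat_flag, insured, labeled, notify_customer, oversize_item, packed, payment_cleared, pick_ticket, priority_ship, restock_request, stock_low} — 14 facts.

14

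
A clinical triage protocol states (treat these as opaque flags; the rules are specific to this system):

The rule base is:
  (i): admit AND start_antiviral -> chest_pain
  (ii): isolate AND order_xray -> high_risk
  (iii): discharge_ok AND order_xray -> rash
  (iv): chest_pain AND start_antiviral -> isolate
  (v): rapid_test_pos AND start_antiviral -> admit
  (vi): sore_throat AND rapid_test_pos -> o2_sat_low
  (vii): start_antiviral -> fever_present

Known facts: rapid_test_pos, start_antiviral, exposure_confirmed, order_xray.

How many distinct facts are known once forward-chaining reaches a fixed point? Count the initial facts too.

9

[1] (v) [rapid_test_pos AND start_antiviral -> admit]; (vii) [start_antiviral -> fever_present]. ⇒ new: admit, fever_present.
[2] (i) [admit AND start_antiviral -> chest_pain]. ⇒ new: chest_pain.
[3] (iv) [chest_pain AND start_antiviral -> isolate]. ⇒ new: isolate.
[4] (ii) [isolate AND order_xray -> high_risk]. ⇒ new: high_risk.
Closure: {admit, chest_pain, exposure_confirmed, fever_present, high_risk, isolate, order_xray, rapid_test_pos, start_antiviral} — 9 facts.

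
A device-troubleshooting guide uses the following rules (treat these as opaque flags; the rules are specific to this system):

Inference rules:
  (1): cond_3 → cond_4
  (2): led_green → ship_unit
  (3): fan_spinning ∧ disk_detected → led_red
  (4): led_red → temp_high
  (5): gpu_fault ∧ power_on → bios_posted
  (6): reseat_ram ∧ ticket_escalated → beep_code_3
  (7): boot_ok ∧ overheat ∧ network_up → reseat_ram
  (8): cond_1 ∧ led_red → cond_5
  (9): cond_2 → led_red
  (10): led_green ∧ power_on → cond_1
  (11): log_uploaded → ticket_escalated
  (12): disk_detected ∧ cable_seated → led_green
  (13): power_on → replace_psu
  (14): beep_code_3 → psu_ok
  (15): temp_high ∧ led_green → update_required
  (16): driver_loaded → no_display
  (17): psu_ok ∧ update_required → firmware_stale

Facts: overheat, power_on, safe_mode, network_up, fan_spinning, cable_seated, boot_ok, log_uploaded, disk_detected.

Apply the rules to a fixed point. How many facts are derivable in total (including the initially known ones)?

22

Round 1 — (3), (7), (11), (12), (13), derive led_red, reseat_ram, ticket_escalated, led_green, replace_psu.
Round 2 — (2), (4), (6), (10), derive ship_unit, temp_high, beep_code_3, cond_1.
Round 3 — (8), (14), (15), derive cond_5, psu_ok, update_required.
Round 4 — (17), derive firmware_stale.
Closure: {beep_code_3, boot_ok, cable_seated, cond_1, cond_5, disk_detected, fan_spinning, firmware_stale, led_green, led_red, log_uploaded, network_up, overheat, power_on, psu_ok, replace_psu, reseat_ram, safe_mode, ship_unit, temp_high, ticket_escalated, update_required} — 22 facts.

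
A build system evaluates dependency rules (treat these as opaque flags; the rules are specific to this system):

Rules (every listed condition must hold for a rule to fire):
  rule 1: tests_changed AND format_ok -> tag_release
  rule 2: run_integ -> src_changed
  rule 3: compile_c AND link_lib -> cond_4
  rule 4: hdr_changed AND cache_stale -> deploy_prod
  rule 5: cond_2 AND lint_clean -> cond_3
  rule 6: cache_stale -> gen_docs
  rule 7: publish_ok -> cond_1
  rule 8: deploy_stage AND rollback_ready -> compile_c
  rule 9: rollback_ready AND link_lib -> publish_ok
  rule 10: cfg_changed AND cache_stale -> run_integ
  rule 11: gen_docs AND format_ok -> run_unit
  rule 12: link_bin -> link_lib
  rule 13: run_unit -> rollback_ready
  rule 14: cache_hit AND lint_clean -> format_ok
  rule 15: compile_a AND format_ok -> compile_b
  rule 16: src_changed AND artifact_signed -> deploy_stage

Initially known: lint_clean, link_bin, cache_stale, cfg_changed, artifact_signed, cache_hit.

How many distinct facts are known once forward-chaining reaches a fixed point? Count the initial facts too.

[1] rule 6 [cache_stale -> gen_docs]; rule 10 [cfg_changed AND cache_stale -> run_integ]; rule 12 [link_bin -> link_lib]; rule 14 [cache_hit AND lint_clean -> format_ok]. ⇒ new: gen_docs, run_integ, link_lib, format_ok.
[2] rule 2 [run_integ -> src_changed]; rule 11 [gen_docs AND format_ok -> run_unit]. ⇒ new: src_changed, run_unit.
[3] rule 13 [run_unit -> rollback_ready]; rule 16 [src_changed AND artifact_signed -> deploy_stage]. ⇒ new: rollback_ready, deploy_stage.
[4] rule 8 [deploy_stage AND rollback_ready -> compile_c]; rule 9 [rollback_ready AND link_lib -> publish_ok]. ⇒ new: compile_c, publish_ok.
[5] rule 3 [compile_c AND link_lib -> cond_4]; rule 7 [publish_ok -> cond_1]. ⇒ new: cond_4, cond_1.
Closure: {artifact_signed, cache_hit, cache_stale, cfg_changed, compile_c, cond_1, cond_4, deploy_stage, format_ok, gen_docs, link_bin, link_lib, lint_clean, publish_ok, rollback_ready, run_integ, run_unit, src_changed} — 18 facts.

18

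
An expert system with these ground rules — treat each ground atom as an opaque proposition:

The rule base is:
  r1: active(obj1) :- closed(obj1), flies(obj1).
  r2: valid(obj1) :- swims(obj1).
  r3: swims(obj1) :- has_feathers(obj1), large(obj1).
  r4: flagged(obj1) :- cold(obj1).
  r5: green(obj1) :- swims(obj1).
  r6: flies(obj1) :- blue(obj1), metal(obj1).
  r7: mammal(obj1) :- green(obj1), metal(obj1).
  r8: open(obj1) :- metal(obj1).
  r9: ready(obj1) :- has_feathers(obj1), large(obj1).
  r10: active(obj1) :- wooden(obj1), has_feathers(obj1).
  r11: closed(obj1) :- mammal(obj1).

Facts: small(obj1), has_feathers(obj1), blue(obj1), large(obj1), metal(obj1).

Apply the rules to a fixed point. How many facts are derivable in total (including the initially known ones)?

14

Round 1 fires r3, r6, r8, r9, giving swims(obj1), flies(obj1), open(obj1), ready(obj1).
Round 2 fires r2, r5, giving valid(obj1), green(obj1).
Round 3 fires r7, giving mammal(obj1).
Round 4 fires r11, giving closed(obj1).
Round 5 fires r1, giving active(obj1).
Closure: {active(obj1), blue(obj1), closed(obj1), flies(obj1), green(obj1), has_feathers(obj1), large(obj1), mammal(obj1), metal(obj1), open(obj1), ready(obj1), small(obj1), swims(obj1), valid(obj1)} — 14 facts.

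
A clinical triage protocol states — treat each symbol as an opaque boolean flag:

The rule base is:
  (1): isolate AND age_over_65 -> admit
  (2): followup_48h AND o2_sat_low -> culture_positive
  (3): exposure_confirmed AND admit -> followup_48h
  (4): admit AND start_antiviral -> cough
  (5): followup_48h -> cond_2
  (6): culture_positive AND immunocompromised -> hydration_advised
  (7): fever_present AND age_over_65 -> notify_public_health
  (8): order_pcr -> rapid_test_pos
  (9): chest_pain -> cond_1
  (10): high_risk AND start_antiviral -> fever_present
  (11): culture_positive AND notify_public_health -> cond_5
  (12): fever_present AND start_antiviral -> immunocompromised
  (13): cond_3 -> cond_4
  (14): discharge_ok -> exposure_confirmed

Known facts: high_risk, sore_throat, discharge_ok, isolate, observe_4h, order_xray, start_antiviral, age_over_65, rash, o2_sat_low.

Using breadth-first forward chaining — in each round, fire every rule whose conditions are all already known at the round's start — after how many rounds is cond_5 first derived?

Round 1 fires (1), (10), (14), giving admit, fever_present, exposure_confirmed.
Round 2 fires (3), (4), (7), (12), giving followup_48h, cough, notify_public_health, immunocompromised.
Round 3 fires (2), (5), giving culture_positive, cond_2.
Round 4 fires (6), (11), giving hydration_advised, cond_5.
cond_5 first appears in round 4.

4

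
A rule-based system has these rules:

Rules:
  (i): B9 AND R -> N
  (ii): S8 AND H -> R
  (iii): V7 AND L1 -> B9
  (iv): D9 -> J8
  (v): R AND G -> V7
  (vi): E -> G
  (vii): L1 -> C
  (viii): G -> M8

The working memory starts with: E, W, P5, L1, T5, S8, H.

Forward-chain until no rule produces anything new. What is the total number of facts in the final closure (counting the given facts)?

14

[1] (ii) [S8 AND H -> R]; (vi) [E -> G]; (vii) [L1 -> C]. ⇒ new: R, G, C.
[2] (v) [R AND G -> V7]; (viii) [G -> M8]. ⇒ new: V7, M8.
[3] (iii) [V7 AND L1 -> B9]. ⇒ new: B9.
[4] (i) [B9 AND R -> N]. ⇒ new: N.
Closure: {B9, C, E, G, H, L1, M8, N, P5, R, S8, T5, V7, W} — 14 facts.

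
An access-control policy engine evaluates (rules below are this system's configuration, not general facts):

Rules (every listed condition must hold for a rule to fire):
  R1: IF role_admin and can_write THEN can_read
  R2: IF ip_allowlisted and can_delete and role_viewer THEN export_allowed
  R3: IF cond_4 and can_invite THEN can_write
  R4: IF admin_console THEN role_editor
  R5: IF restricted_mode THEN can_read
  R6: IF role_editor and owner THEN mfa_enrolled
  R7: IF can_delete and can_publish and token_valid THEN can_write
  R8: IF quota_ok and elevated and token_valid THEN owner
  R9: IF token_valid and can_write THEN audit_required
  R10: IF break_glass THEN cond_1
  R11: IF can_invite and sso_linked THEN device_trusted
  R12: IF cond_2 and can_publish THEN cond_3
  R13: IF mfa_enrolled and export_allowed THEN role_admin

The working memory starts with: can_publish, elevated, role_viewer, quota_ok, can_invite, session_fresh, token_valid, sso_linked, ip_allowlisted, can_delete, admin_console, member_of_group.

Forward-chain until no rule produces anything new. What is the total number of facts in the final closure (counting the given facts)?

21

Round 1 — R2, R4, R7, R8, R11, derive export_allowed, role_editor, can_write, owner, device_trusted.
Round 2 — R6, R9, derive mfa_enrolled, audit_required.
Round 3 — R13, derive role_admin.
Round 4 — R1, derive can_read.
Closure: {admin_console, audit_required, can_delete, can_invite, can_publish, can_read, can_write, device_trusted, elevated, export_allowed, ip_allowlisted, member_of_group, mfa_enrolled, owner, quota_ok, role_admin, role_editor, role_viewer, session_fresh, sso_linked, token_valid} — 21 facts.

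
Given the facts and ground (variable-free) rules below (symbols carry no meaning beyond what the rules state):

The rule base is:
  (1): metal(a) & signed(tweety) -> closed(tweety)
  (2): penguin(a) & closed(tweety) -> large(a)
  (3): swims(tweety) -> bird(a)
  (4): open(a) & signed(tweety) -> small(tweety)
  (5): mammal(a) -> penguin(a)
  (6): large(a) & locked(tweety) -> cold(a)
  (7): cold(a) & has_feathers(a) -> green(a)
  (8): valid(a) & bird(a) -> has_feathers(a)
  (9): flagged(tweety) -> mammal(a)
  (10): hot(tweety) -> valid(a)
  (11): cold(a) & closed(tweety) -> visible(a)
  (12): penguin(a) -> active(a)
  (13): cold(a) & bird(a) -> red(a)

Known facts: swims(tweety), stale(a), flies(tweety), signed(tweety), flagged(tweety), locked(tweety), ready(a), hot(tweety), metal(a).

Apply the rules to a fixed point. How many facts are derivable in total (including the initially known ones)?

21

[1] (1) [metal(a) & signed(tweety) -> closed(tweety)]; (3) [swims(tweety) -> bird(a)]; (9) [flagged(tweety) -> mammal(a)]; (10) [hot(tweety) -> valid(a)]. ⇒ new: closed(tweety), bird(a), mammal(a), valid(a).
[2] (5) [mammal(a) -> penguin(a)]; (8) [valid(a) & bird(a) -> has_feathers(a)]. ⇒ new: penguin(a), has_feathers(a).
[3] (2) [penguin(a) & closed(tweety) -> large(a)]; (12) [penguin(a) -> active(a)]. ⇒ new: large(a), active(a).
[4] (6) [large(a) & locked(tweety) -> cold(a)]. ⇒ new: cold(a).
[5] (7) [cold(a) & has_feathers(a) -> green(a)]; (11) [cold(a) & closed(tweety) -> visible(a)]; (13) [cold(a) & bird(a) -> red(a)]. ⇒ new: green(a), visible(a), red(a).
Closure: {active(a), bird(a), closed(tweety), cold(a), flagged(tweety), flies(tweety), green(a), has_feathers(a), hot(tweety), large(a), locked(tweety), mammal(a), metal(a), penguin(a), ready(a), red(a), signed(tweety), stale(a), swims(tweety), valid(a), visible(a)} — 21 facts.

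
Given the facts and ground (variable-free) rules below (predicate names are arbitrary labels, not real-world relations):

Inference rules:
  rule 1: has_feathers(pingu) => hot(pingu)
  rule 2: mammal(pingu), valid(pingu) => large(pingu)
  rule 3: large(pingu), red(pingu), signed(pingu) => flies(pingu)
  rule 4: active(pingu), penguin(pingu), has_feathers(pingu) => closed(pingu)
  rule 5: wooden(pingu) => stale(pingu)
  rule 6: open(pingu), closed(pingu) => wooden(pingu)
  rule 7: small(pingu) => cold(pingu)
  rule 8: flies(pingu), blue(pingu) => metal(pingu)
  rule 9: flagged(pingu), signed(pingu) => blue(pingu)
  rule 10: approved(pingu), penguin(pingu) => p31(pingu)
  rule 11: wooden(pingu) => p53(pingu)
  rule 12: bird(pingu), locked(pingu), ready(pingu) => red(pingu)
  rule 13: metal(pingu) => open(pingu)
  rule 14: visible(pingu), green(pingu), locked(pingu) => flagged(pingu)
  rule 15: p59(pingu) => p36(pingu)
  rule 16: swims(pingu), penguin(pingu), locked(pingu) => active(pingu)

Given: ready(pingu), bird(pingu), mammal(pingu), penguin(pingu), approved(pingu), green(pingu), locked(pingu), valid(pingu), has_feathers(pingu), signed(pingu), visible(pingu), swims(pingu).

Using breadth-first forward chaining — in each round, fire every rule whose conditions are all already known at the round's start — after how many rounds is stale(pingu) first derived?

Round 1 fires rule 1, rule 2, rule 10, rule 12, rule 14, rule 16, giving hot(pingu), large(pingu), p31(pingu), red(pingu), flagged(pingu), active(pingu).
Round 2 fires rule 3, rule 4, rule 9, giving flies(pingu), closed(pingu), blue(pingu).
Round 3 fires rule 8, giving metal(pingu).
Round 4 fires rule 13, giving open(pingu).
Round 5 fires rule 6, giving wooden(pingu).
Round 6 fires rule 5, rule 11, giving stale(pingu), p53(pingu).
stale(pingu) first appears in round 6.

6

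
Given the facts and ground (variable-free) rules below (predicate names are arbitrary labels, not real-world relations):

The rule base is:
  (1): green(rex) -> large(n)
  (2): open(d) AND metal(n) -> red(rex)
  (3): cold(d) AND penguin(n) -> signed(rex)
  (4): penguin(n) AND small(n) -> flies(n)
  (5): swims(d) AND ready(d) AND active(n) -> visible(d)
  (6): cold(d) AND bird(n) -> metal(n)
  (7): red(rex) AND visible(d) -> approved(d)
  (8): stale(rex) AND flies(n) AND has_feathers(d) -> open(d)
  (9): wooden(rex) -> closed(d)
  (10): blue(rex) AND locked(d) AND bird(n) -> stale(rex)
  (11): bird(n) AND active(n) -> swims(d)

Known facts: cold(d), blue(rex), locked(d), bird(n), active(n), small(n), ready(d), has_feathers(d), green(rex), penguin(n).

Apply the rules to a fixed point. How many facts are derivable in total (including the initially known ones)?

Round 1 — (1), (3), (4), (6), (10), (11), derive large(n), signed(rex), flies(n), metal(n), stale(rex), swims(d).
Round 2 — (5), (8), derive visible(d), open(d).
Round 3 — (2), derive red(rex).
Round 4 — (7), derive approved(d).
Closure: {active(n), approved(d), bird(n), blue(rex), cold(d), flies(n), green(rex), has_feathers(d), large(n), locked(d), metal(n), open(d), penguin(n), ready(d), red(rex), signed(rex), small(n), stale(rex), swims(d), visible(d)} — 20 facts.

20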